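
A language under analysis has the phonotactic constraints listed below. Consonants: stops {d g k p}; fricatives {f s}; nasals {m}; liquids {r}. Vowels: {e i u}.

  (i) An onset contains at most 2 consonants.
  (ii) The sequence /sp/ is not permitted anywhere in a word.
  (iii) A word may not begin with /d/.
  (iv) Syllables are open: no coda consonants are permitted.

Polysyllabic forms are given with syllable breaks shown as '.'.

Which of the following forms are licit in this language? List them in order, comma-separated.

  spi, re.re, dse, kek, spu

re.re

spi — violates constraint (ii): contains banned sequence /sp/ → illicit
re.re — σ1 onset /r/, coda /∅/ ok; σ2 onset /r/, coda /∅/ ok → licit
dse — violates constraint (iii): word begins with /d/ → illicit
kek — violates constraint (iv): syllable 1 coda /k/ has 1 consonant (> 0) → illicit
spu — violates constraint (ii): contains banned sequence /sp/ → illicit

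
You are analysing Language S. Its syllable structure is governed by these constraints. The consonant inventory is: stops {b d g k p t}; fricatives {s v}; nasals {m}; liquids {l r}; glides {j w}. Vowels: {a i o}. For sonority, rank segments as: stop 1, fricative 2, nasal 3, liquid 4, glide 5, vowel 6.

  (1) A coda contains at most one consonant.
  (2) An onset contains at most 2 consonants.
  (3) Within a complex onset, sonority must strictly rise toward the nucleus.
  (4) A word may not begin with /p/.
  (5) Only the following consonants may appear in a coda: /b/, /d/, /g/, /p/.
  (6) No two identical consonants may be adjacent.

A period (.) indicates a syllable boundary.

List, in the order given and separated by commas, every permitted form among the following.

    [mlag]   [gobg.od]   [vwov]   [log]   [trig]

[mlag], [log], [trig]

[mlag] — σ1 onset /ml/ (3→4 rises), coda /g/ ok → permitted
[gobg.od] — violates constraint 1: syllable 1 coda /bg/ has 2 consonants (> 1) → not permitted
[vwov] — violates constraint 5: syllable 1 coda contains /v/, which is not a licensed coda consonant → not permitted
[log] — σ1 onset /l/, coda /g/ ok → permitted
[trig] — σ1 onset /tr/ (1→4 rises), coda /g/ ok → permitted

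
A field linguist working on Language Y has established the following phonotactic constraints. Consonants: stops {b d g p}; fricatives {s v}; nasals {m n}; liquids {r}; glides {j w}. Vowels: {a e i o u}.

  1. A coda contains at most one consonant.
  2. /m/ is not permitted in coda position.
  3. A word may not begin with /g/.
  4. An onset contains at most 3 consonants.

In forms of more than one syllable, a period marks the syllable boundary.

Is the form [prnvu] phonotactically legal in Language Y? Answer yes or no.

no

[prnvu] — violates constraint 4: syllable 1 onset /prnv/ has 4 consonants (> 3) → phonotactically illegal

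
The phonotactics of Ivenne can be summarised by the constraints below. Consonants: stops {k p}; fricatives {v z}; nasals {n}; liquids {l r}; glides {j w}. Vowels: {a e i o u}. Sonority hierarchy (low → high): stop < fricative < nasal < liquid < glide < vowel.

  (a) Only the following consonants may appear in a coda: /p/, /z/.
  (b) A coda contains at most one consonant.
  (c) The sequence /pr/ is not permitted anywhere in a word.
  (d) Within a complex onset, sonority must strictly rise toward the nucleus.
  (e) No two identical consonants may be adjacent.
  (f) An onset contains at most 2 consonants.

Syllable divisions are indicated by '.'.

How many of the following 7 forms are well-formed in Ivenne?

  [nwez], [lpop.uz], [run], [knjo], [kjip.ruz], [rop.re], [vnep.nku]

[nwez] — σ1 onset /nw/ (3→5 rises), coda /z/ ok → well-formed
[lpop.uz] — violates constraint (d): syllable 1 onset /lp/: /l/ (liquid, 4) → /p/ (stop, 1) does not rise → ill-formed
[run] — violates constraint (a): syllable 1 coda contains /n/, which is not a licensed coda consonant → ill-formed
[knjo] — violates constraint (f): syllable 1 onset /knj/ has 3 consonants (> 2) → ill-formed
[kjip.ruz] — violates constraint (c): contains banned sequence /pr/ → ill-formed
[rop.re] — violates constraint (c): contains banned sequence /pr/ → ill-formed
[vnep.nku] — violates constraint (d): syllable 2 onset /nk/: /n/ (nasal, 3) → /k/ (stop, 1) does not rise → ill-formed
Well-formed: [nwez] → 1.

1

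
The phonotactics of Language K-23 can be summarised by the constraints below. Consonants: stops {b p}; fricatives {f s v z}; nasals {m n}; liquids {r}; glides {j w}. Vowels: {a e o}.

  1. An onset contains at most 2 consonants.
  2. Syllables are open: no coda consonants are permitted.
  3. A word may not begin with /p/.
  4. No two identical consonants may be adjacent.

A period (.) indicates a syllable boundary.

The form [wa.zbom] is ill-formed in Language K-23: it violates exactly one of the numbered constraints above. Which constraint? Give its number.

2

[wa.zbom]: syllable 2 coda /m/ has 1 consonant (> 0).
This is a violation of constraint 2: "Syllables are open: no coda consonants are permitted."
The remaining constraints (1, 3, 4) are satisfied.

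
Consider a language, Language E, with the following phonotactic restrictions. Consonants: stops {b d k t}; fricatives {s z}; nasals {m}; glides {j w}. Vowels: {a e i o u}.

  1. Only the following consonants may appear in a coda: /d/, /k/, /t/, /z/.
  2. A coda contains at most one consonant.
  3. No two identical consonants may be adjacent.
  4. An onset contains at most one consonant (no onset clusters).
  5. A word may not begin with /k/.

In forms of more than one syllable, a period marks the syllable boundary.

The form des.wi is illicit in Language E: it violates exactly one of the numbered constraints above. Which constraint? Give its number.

des.wi: syllable 1 coda contains /s/, which is not a licensed coda consonant.
This is a violation of constraint 1: "Only the following consonants may appear in a coda: /d/, /k/, /t/, /z/."
The remaining constraints (2, 3, 4, 5) are satisfied.

1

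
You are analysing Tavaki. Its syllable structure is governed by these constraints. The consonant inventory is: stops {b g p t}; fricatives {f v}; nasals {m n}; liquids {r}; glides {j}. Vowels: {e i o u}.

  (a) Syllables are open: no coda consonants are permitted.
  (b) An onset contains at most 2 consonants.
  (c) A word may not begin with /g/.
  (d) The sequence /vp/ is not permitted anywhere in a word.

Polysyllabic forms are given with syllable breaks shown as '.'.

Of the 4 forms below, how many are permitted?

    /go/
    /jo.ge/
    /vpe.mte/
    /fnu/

2

/go/ — violates constraint (c): word begins with /g/ → not permitted
/jo.ge/ — σ1 onset /j/, coda /∅/ ok; σ2 onset /g/, coda /∅/ ok → permitted
/vpe.mte/ — violates constraint (d): contains banned sequence /vp/ → not permitted
/fnu/ — σ1 onset /fn/ (2C), coda /∅/ ok → permitted
Permitted: /jo.ge/, /fnu/ → 2.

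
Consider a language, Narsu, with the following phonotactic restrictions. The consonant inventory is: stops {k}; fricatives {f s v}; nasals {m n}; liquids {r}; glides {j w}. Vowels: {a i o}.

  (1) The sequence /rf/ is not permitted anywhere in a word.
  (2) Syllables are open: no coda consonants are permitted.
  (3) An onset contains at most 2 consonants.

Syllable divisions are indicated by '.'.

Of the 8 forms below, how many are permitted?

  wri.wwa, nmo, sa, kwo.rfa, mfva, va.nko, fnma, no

wri.wwa — σ1 onset /wr/ (2C), coda /∅/ ok; σ2 onset /ww/ (2C), coda /∅/ ok → permitted
nmo — σ1 onset /nm/ (2C), coda /∅/ ok → permitted
sa — σ1 onset /s/, coda /∅/ ok → permitted
kwo.rfa — violates constraint 1: contains banned sequence /rf/ → not permitted
mfva — violates constraint 3: syllable 1 onset /mfv/ has 3 consonants (> 2) → not permitted
va.nko — σ1 onset /v/, coda /∅/ ok; σ2 onset /nk/ (2C), coda /∅/ ok → permitted
fnma — violates constraint 3: syllable 1 onset /fnm/ has 3 consonants (> 2) → not permitted
no — σ1 onset /n/, coda /∅/ ok → permitted
Permitted: wri.wwa, nmo, sa, va.nko, no → 5.

5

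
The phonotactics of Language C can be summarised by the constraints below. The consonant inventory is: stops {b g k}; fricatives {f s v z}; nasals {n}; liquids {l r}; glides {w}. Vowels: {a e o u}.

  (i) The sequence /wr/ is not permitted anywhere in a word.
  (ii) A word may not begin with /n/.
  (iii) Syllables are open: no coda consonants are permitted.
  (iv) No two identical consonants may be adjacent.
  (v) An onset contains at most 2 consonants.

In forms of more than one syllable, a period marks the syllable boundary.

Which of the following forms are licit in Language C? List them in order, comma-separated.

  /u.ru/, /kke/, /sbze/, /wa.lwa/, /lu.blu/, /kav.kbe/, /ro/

/u.ru/ — σ1 onset /∅/, coda /∅/ ok; σ2 onset /r/, coda /∅/ ok → licit
/kke/ — violates constraint (iv): adjacent identical consonants /kk/ → illicit
/sbze/ — violates constraint (v): syllable 1 onset /sbz/ has 3 consonants (> 2) → illicit
/wa.lwa/ — σ1 onset /w/, coda /∅/ ok; σ2 onset /lw/ (2C), coda /∅/ ok → licit
/lu.blu/ — σ1 onset /l/, coda /∅/ ok; σ2 onset /bl/ (2C), coda /∅/ ok → licit
/kav.kbe/ — violates constraint (iii): syllable 1 coda /v/ has 1 consonant (> 0) → illicit
/ro/ — σ1 onset /r/, coda /∅/ ok → licit

/u.ru/, /wa.lwa/, /lu.blu/, /ro/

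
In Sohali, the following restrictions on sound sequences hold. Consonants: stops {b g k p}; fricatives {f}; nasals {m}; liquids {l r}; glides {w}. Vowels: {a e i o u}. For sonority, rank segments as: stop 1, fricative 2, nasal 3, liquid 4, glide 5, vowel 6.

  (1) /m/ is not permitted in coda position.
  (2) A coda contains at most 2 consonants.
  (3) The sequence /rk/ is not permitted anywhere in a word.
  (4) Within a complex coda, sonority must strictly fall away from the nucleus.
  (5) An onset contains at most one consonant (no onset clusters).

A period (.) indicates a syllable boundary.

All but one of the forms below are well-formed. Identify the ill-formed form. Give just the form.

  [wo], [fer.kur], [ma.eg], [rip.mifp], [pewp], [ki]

[wo] — σ1 onset /w/, coda /∅/ ok → well-formed
[fer.kur] — violates constraint 3: contains banned sequence /rk/ → ill-formed
[ma.eg] — σ1 onset /m/, coda /∅/ ok; σ2 onset /∅/, coda /g/ ok → well-formed
[rip.mifp] — σ1 onset /r/, coda /p/ ok; σ2 onset /m/, coda /fp/ (2→1 falls) ok → well-formed
[pewp] — σ1 onset /p/, coda /wp/ (5→1 falls) ok → well-formed
[ki] — σ1 onset /k/, coda /∅/ ok → well-formed

[fer.kur]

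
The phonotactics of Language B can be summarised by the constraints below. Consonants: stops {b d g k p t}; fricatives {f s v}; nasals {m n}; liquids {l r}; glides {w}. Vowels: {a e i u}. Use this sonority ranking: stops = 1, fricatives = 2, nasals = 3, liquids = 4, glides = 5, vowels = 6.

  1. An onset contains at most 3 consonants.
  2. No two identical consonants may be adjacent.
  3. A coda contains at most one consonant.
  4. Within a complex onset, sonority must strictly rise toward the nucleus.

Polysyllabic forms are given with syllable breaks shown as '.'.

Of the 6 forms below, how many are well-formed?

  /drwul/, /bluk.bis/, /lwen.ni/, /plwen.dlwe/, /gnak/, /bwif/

/drwul/ — σ1 onset /drw/ (1→4→5 rises), coda /l/ ok → well-formed
/bluk.bis/ — σ1 onset /bl/ (1→4 rises), coda /k/ ok; σ2 onset /b/, coda /s/ ok → well-formed
/lwen.ni/ — violates constraint 2: adjacent identical consonants /nn/ → ill-formed
/plwen.dlwe/ — σ1 onset /plw/ (1→4→5 rises), coda /n/ ok; σ2 onset /dlw/ (1→4→5 rises), coda /∅/ ok → well-formed
/gnak/ — σ1 onset /gn/ (1→3 rises), coda /k/ ok → well-formed
/bwif/ — σ1 onset /bw/ (1→5 rises), coda /f/ ok → well-formed
Well-formed: /drwul/, /bluk.bis/, /plwen.dlwe/, /gnak/, /bwif/ → 5.

5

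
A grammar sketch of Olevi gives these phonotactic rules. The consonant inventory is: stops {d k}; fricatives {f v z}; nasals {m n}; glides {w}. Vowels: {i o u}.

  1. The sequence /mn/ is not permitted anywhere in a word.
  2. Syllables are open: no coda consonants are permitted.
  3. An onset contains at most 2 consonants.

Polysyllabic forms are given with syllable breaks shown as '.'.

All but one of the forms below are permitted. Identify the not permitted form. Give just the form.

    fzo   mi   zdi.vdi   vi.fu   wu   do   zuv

zuv

fzo — σ1 onset /fz/ (2C), coda /∅/ ok → permitted
mi — σ1 onset /m/, coda /∅/ ok → permitted
zdi.vdi — σ1 onset /zd/ (2C), coda /∅/ ok; σ2 onset /vd/ (2C), coda /∅/ ok → permitted
vi.fu — σ1 onset /v/, coda /∅/ ok; σ2 onset /f/, coda /∅/ ok → permitted
wu — σ1 onset /w/, coda /∅/ ok → permitted
do — σ1 onset /d/, coda /∅/ ok → permitted
zuv — violates constraint 2: syllable 1 coda /v/ has 1 consonant (> 0) → not permitted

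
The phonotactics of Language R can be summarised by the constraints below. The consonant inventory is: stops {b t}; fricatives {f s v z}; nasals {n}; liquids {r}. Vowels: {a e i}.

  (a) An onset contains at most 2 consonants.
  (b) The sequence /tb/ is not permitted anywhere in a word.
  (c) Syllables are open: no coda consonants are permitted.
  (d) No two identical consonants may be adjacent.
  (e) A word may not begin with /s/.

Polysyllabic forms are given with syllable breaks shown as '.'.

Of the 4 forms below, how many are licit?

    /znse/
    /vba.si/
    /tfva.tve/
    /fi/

2

/znse/ — violates constraint (a): syllable 1 onset /zns/ has 3 consonants (> 2) → illicit
/vba.si/ — σ1 onset /vb/ (2C), coda /∅/ ok; σ2 onset /s/, coda /∅/ ok → licit
/tfva.tve/ — violates constraint (a): syllable 1 onset /tfv/ has 3 consonants (> 2) → illicit
/fi/ — σ1 onset /f/, coda /∅/ ok → licit
Licit: /vba.si/, /fi/ → 2.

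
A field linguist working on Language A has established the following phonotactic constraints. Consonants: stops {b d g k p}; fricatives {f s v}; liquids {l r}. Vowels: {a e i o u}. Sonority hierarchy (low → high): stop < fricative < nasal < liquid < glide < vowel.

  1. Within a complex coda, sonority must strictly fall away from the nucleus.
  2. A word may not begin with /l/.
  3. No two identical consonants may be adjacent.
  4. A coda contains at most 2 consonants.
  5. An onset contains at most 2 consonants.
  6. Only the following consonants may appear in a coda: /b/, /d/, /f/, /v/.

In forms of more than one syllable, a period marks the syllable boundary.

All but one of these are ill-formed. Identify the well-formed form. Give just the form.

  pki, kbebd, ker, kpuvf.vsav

pki — σ1 onset /pk/ (2C), coda /∅/ ok → well-formed
kbebd — violates constraint 1: syllable 1 coda /bd/: /b/ (stop, 1) → /d/ (stop, 1) does not fall → ill-formed
ker — violates constraint 6: syllable 1 coda contains /r/, which is not a licensed coda consonant → ill-formed
kpuvf.vsav — violates constraint 1: syllable 1 coda /vf/: /v/ (fricative, 2) → /f/ (fricative, 2) does not fall → ill-formed

pki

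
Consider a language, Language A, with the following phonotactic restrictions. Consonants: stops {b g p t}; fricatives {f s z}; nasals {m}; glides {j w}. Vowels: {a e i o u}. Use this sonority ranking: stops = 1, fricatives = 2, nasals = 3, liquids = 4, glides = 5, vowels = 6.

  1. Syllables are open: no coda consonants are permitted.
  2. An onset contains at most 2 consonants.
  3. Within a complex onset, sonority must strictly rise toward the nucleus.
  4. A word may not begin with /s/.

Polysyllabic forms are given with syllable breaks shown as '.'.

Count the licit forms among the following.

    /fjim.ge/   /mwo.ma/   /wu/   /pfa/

/fjim.ge/ — violates constraint 1: syllable 1 coda /m/ has 1 consonant (> 0) → illicit
/mwo.ma/ — σ1 onset /mw/ (3→5 rises), coda /∅/ ok; σ2 onset /m/, coda /∅/ ok → licit
/wu/ — σ1 onset /w/, coda /∅/ ok → licit
/pfa/ — σ1 onset /pf/ (1→2 rises), coda /∅/ ok → licit
Licit: /mwo.ma/, /wu/, /pfa/ → 3.

3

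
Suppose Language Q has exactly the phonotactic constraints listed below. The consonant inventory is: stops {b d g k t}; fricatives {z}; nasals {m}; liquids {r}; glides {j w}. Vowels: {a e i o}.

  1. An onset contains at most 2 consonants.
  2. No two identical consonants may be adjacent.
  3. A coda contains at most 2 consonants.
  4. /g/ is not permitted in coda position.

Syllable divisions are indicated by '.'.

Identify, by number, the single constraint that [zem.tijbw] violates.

3

[zem.tijbw]: syllable 2 coda /jbw/ has 3 consonants (> 2).
This is a violation of constraint 3: "A coda contains at most 2 consonants."
The remaining constraints (1, 2, 4) are satisfied.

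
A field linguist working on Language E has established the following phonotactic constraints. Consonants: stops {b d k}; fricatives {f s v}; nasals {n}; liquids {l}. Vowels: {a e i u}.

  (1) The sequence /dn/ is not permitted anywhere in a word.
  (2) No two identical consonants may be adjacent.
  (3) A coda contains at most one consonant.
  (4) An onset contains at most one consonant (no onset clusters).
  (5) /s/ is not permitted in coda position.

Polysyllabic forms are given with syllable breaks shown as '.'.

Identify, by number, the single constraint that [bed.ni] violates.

1

[bed.ni]: contains banned sequence /dn/.
This is a violation of constraint 1: "The sequence /dn/ is not permitted anywhere in a word."
The remaining constraints (2, 3, 4, 5) are satisfied.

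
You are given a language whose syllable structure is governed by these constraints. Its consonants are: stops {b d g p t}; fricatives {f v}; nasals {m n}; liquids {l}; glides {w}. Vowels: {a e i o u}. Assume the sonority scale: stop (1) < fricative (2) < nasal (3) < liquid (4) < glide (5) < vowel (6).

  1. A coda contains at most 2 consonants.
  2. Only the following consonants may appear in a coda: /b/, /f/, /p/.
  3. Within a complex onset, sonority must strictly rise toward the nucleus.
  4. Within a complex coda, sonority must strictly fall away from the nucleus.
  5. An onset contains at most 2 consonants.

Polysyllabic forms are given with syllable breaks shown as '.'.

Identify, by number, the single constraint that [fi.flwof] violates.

5

[fi.flwof]: syllable 2 onset /flw/ has 3 consonants (> 2).
This is a violation of constraint 5: "An onset contains at most 2 consonants."
The remaining constraints (1, 2, 3, 4) are satisfied.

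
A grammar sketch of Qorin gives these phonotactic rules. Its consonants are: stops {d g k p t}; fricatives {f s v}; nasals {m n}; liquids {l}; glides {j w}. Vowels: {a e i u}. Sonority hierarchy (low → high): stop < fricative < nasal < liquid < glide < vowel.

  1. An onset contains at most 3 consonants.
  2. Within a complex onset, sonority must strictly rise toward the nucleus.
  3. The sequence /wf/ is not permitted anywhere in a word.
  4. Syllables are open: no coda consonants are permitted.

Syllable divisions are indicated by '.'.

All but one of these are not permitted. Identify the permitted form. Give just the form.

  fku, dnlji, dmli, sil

dmli

fku — violates constraint 2: syllable 1 onset /fk/: /f/ (fricative, 2) → /k/ (stop, 1) does not rise → not permitted
dnlji — violates constraint 1: syllable 1 onset /dnlj/ has 4 consonants (> 3) → not permitted
dmli — σ1 onset /dml/ (1→3→4 rises), coda /∅/ ok → permitted
sil — violates constraint 4: syllable 1 coda /l/ has 1 consonant (> 0) → not permitted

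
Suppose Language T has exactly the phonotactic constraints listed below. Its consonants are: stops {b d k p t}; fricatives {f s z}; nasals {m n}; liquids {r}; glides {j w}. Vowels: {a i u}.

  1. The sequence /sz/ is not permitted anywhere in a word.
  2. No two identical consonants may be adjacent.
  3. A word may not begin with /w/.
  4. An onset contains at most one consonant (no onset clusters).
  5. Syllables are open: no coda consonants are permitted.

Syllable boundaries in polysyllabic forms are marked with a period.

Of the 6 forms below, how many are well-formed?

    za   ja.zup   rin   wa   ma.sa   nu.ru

za — σ1 onset /z/, coda /∅/ ok → well-formed
ja.zup — violates constraint 5: syllable 2 coda /p/ has 1 consonant (> 0) → ill-formed
rin — violates constraint 5: syllable 1 coda /n/ has 1 consonant (> 0) → ill-formed
wa — violates constraint 3: word begins with /w/ → ill-formed
ma.sa — σ1 onset /m/, coda /∅/ ok; σ2 onset /s/, coda /∅/ ok → well-formed
nu.ru — σ1 onset /n/, coda /∅/ ok; σ2 onset /r/, coda /∅/ ok → well-formed
Well-formed: za, ma.sa, nu.ru → 3.

3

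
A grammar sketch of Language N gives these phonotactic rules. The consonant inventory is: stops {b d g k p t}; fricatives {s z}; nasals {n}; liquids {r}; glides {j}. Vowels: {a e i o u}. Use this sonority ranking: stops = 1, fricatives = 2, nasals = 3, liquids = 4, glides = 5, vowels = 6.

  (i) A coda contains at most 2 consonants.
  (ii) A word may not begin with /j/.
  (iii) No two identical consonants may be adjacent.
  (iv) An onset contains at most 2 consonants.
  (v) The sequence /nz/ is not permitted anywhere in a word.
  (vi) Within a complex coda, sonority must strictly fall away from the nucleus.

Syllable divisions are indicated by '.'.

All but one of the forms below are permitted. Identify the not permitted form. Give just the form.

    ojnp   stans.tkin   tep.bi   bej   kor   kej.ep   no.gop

ojnp

ojnp — violates constraint (i): syllable 1 coda /jnp/ has 3 consonants (> 2) → not permitted
stans.tkin — σ1 onset /st/ (2C), coda /ns/ (3→2 falls) ok; σ2 onset /tk/ (2C), coda /n/ ok → permitted
tep.bi — σ1 onset /t/, coda /p/ ok; σ2 onset /b/, coda /∅/ ok → permitted
bej — σ1 onset /b/, coda /j/ ok → permitted
kor — σ1 onset /k/, coda /r/ ok → permitted
kej.ep — σ1 onset /k/, coda /j/ ok; σ2 onset /∅/, coda /p/ ok → permitted
no.gop — σ1 onset /n/, coda /∅/ ok; σ2 onset /g/, coda /p/ ok → permitted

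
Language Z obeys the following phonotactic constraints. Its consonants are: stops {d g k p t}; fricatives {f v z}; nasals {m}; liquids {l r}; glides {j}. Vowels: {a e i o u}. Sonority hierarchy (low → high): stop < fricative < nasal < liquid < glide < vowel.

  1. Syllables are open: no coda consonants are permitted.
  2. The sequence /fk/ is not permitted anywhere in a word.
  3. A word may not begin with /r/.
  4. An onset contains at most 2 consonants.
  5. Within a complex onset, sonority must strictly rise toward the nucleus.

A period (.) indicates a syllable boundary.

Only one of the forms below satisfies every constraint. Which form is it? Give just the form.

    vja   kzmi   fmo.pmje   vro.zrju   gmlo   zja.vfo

vja — σ1 onset /vj/ (2→5 rises), coda /∅/ ok → permitted
kzmi — violates constraint 4: syllable 1 onset /kzm/ has 3 consonants (> 2) → not permitted
fmo.pmje — violates constraint 4: syllable 2 onset /pmj/ has 3 consonants (> 2) → not permitted
vro.zrju — violates constraint 4: syllable 2 onset /zrj/ has 3 consonants (> 2) → not permitted
gmlo — violates constraint 4: syllable 1 onset /gml/ has 3 consonants (> 2) → not permitted
zja.vfo — violates constraint 5: syllable 2 onset /vf/: /v/ (fricative, 2) → /f/ (fricative, 2) does not rise → not permitted

vja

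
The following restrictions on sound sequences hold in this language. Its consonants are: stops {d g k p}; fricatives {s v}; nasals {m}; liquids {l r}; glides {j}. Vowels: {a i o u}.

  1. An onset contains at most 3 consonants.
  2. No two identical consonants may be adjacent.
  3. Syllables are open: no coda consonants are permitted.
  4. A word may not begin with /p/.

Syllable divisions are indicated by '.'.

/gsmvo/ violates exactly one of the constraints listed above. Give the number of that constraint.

/gsmvo/: syllable 1 onset /gsmv/ has 4 consonants (> 3).
This is a violation of constraint 1: "An onset contains at most 3 consonants."
The remaining constraints (2, 3, 4) are satisfied.

1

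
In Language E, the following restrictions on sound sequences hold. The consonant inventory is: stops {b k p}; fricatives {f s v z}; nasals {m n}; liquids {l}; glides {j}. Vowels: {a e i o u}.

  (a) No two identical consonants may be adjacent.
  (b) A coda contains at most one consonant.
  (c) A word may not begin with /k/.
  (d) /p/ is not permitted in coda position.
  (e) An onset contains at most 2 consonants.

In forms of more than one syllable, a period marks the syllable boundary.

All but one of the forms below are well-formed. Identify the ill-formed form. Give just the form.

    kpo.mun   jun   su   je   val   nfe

kpo.mun

kpo.mun — violates constraint (c): word begins with /k/ → ill-formed
jun — σ1 onset /j/, coda /n/ ok → well-formed
su — σ1 onset /s/, coda /∅/ ok → well-formed
je — σ1 onset /j/, coda /∅/ ok → well-formed
val — σ1 onset /v/, coda /l/ ok → well-formed
nfe — σ1 onset /nf/ (2C), coda /∅/ ok → well-formed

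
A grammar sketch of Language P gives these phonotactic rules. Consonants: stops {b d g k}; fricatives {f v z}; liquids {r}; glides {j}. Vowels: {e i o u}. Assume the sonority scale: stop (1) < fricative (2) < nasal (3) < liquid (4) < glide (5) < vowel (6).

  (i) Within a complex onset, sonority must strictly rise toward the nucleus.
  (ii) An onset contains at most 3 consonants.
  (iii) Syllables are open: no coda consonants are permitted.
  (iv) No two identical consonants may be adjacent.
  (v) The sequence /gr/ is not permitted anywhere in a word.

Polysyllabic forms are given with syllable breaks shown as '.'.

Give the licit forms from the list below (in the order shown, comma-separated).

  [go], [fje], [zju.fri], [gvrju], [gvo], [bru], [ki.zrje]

[go] — σ1 onset /g/, coda /∅/ ok → licit
[fje] — σ1 onset /fj/ (2→5 rises), coda /∅/ ok → licit
[zju.fri] — σ1 onset /zj/ (2→5 rises), coda /∅/ ok; σ2 onset /fr/ (2→4 rises), coda /∅/ ok → licit
[gvrju] — violates constraint (ii): syllable 1 onset /gvrj/ has 4 consonants (> 3) → illicit
[gvo] — σ1 onset /gv/ (1→2 rises), coda /∅/ ok → licit
[bru] — σ1 onset /br/ (1→4 rises), coda /∅/ ok → licit
[ki.zrje] — σ1 onset /k/, coda /∅/ ok; σ2 onset /zrj/ (2→4→5 rises), coda /∅/ ok → licit

[go], [fje], [zju.fri], [gvo], [bru], [ki.zrje]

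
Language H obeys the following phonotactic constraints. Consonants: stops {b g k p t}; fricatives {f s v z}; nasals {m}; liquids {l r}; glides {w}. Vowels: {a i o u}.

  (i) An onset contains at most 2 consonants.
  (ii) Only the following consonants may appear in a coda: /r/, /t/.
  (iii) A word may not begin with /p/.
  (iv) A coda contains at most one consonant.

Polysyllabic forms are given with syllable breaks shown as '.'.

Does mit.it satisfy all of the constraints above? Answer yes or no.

yes

mit.it — σ1 onset /m/, coda /t/ ok; σ2 onset /∅/, coda /t/ ok → phonotactically legal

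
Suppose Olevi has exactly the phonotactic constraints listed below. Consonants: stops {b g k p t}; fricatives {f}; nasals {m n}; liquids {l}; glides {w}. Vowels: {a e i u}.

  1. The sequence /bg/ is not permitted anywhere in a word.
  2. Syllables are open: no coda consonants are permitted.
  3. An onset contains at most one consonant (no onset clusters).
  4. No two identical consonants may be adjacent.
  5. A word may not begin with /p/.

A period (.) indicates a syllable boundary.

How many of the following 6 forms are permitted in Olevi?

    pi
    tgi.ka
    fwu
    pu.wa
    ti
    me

2

pi — violates constraint 5: word begins with /p/ → not permitted
tgi.ka — violates constraint 3: syllable 1 onset /tg/ has 2 consonants (> 1) → not permitted
fwu — violates constraint 3: syllable 1 onset /fw/ has 2 consonants (> 1) → not permitted
pu.wa — violates constraint 5: word begins with /p/ → not permitted
ti — σ1 onset /t/, coda /∅/ ok → permitted
me — σ1 onset /m/, coda /∅/ ok → permitted
Permitted: ti, me → 2.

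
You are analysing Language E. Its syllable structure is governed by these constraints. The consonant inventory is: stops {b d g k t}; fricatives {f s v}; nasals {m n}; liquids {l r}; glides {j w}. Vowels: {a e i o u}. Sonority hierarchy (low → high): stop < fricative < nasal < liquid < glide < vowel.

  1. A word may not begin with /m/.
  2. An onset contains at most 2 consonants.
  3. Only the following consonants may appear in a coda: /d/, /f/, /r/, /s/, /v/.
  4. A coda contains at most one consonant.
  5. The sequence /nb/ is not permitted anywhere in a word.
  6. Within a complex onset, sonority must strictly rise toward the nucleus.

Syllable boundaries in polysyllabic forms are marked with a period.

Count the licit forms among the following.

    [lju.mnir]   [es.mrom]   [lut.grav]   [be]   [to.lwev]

[lju.mnir] — violates constraint 6: syllable 2 onset /mn/: /m/ (nasal, 3) → /n/ (nasal, 3) does not rise → illicit
[es.mrom] — violates constraint 3: syllable 2 coda contains /m/, which is not a licensed coda consonant → illicit
[lut.grav] — violates constraint 3: syllable 1 coda contains /t/, which is not a licensed coda consonant → illicit
[be] — σ1 onset /b/, coda /∅/ ok → licit
[to.lwev] — σ1 onset /t/, coda /∅/ ok; σ2 onset /lw/ (4→5 rises), coda /v/ ok → licit
Licit: [be], [to.lwev] → 2.

2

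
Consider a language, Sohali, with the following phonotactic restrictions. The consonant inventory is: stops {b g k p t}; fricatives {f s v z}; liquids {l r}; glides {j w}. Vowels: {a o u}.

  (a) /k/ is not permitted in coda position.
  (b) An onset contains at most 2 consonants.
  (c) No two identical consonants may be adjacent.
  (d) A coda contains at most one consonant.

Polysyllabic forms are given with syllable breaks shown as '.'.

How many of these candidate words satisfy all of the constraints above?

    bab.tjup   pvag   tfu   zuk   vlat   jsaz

5

bab.tjup — σ1 onset /b/, coda /b/ ok; σ2 onset /tj/ (2C), coda /p/ ok → licit
pvag — σ1 onset /pv/ (2C), coda /g/ ok → licit
tfu — σ1 onset /tf/ (2C), coda /∅/ ok → licit
zuk — violates constraint (a): syllable 1 coda contains /k/ → illicit
vlat — σ1 onset /vl/ (2C), coda /t/ ok → licit
jsaz — σ1 onset /js/ (2C), coda /z/ ok → licit
Licit: bab.tjup, pvag, tfu, vlat, jsaz → 5.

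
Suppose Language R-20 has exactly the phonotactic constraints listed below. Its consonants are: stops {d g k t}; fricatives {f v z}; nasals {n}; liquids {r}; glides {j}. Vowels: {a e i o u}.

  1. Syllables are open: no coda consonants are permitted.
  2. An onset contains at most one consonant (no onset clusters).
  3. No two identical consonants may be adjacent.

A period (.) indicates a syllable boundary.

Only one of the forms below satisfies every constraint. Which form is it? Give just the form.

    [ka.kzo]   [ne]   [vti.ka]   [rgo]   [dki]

[ka.kzo] — violates constraint 2: syllable 2 onset /kz/ has 2 consonants (> 1) → ill-formed
[ne] — σ1 onset /n/, coda /∅/ ok → well-formed
[vti.ka] — violates constraint 2: syllable 1 onset /vt/ has 2 consonants (> 1) → ill-formed
[rgo] — violates constraint 2: syllable 1 onset /rg/ has 2 consonants (> 1) → ill-formed
[dki] — violates constraint 2: syllable 1 onset /dk/ has 2 consonants (> 1) → ill-formed

[ne]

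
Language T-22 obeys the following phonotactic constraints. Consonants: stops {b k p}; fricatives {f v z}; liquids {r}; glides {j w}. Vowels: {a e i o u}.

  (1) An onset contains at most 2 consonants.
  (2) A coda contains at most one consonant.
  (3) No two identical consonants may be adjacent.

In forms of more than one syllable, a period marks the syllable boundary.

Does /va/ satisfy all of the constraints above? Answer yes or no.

yes

/va/ — σ1 onset /v/, coda /∅/ ok → licit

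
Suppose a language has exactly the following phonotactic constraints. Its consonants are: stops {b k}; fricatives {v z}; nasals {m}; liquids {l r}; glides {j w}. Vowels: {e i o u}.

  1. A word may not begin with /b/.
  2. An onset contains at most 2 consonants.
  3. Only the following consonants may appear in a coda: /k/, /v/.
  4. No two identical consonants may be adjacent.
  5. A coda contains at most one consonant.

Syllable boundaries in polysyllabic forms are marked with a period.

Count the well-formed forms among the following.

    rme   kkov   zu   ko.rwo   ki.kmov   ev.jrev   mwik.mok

6

rme — σ1 onset /rm/ (2C), coda /∅/ ok → well-formed
kkov — violates constraint 4: adjacent identical consonants /kk/ → ill-formed
zu — σ1 onset /z/, coda /∅/ ok → well-formed
ko.rwo — σ1 onset /k/, coda /∅/ ok; σ2 onset /rw/ (2C), coda /∅/ ok → well-formed
ki.kmov — σ1 onset /k/, coda /∅/ ok; σ2 onset /km/ (2C), coda /v/ ok → well-formed
ev.jrev — σ1 onset /∅/, coda /v/ ok; σ2 onset /jr/ (2C), coda /v/ ok → well-formed
mwik.mok — σ1 onset /mw/ (2C), coda /k/ ok; σ2 onset /m/, coda /k/ ok → well-formed
Well-formed: rme, zu, ko.rwo, ki.kmov, ev.jrev, mwik.mok → 6.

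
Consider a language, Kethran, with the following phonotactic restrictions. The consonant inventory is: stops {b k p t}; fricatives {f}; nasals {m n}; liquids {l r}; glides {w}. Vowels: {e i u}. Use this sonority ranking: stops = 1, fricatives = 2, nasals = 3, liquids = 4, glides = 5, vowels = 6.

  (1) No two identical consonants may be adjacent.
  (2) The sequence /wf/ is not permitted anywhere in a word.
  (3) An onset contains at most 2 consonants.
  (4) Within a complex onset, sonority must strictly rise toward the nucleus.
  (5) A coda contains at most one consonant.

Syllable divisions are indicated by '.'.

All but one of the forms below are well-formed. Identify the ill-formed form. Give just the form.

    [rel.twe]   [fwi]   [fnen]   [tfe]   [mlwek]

[rel.twe] — σ1 onset /r/, coda /l/ ok; σ2 onset /tw/ (1→5 rises), coda /∅/ ok → well-formed
[fwi] — σ1 onset /fw/ (2→5 rises), coda /∅/ ok → well-formed
[fnen] — σ1 onset /fn/ (2→3 rises), coda /n/ ok → well-formed
[tfe] — σ1 onset /tf/ (1→2 rises), coda /∅/ ok → well-formed
[mlwek] — violates constraint 3: syllable 1 onset /mlw/ has 3 consonants (> 2) → ill-formed

[mlwek]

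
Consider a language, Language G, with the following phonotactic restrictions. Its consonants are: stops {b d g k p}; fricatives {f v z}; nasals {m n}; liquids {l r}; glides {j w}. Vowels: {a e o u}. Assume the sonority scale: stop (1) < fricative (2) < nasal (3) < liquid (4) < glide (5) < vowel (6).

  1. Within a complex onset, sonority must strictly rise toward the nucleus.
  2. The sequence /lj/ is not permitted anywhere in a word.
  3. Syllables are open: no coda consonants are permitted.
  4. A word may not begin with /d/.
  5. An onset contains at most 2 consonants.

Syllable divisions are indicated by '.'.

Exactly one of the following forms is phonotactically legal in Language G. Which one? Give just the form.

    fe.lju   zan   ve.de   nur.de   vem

ve.de

fe.lju — violates constraint 2: contains banned sequence /lj/ → phonotactically illegal
zan — violates constraint 3: syllable 1 coda /n/ has 1 consonant (> 0) → phonotactically illegal
ve.de — σ1 onset /v/, coda /∅/ ok; σ2 onset /d/, coda /∅/ ok → phonotactically legal
nur.de — violates constraint 3: syllable 1 coda /r/ has 1 consonant (> 0) → phonotactically illegal
vem — violates constraint 3: syllable 1 coda /m/ has 1 consonant (> 0) → phonotactically illegal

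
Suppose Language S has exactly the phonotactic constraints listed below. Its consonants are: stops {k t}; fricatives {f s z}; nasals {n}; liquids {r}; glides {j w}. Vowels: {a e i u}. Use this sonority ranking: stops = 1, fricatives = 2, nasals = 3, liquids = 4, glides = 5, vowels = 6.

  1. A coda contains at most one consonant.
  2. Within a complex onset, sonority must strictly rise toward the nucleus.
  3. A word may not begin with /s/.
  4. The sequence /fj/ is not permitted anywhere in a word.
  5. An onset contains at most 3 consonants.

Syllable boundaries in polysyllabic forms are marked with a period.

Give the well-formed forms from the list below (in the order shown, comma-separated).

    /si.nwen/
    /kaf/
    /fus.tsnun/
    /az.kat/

/kaf/, /fus.tsnun/, /az.kat/

/si.nwen/ — violates constraint 3: word begins with /s/ → ill-formed
/kaf/ — σ1 onset /k/, coda /f/ ok → well-formed
/fus.tsnun/ — σ1 onset /f/, coda /s/ ok; σ2 onset /tsn/ (1→2→3 rises), coda /n/ ok → well-formed
/az.kat/ — σ1 onset /∅/, coda /z/ ok; σ2 onset /k/, coda /t/ ok → well-formed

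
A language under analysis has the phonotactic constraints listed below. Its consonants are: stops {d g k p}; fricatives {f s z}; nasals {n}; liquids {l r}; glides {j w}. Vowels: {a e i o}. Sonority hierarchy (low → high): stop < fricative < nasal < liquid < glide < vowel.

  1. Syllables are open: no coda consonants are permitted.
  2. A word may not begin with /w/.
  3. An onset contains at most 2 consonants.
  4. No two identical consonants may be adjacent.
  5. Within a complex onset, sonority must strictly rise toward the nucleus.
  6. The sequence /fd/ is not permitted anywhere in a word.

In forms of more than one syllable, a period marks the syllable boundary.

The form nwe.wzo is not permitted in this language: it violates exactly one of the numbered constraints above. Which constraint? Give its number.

5

nwe.wzo: syllable 2 onset /wz/: /w/ (glide, 5) → /z/ (fricative, 2) does not rise.
This is a violation of constraint 5: "Within a complex onset, sonority must strictly rise toward the nucleus."
The remaining constraints (1, 2, 3, 4, 6) are satisfied.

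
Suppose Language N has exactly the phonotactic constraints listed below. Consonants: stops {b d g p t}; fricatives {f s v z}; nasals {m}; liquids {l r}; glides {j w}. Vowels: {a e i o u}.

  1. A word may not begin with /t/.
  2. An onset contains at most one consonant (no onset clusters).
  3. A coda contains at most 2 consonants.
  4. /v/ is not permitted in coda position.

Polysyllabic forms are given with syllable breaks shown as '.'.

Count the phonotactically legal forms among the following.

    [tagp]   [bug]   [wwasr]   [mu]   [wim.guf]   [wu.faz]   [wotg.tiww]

5

[tagp] — violates constraint 1: word begins with /t/ → phonotactically illegal
[bug] — σ1 onset /b/, coda /g/ ok → phonotactically legal
[wwasr] — violates constraint 2: syllable 1 onset /ww/ has 2 consonants (> 1) → phonotactically illegal
[mu] — σ1 onset /m/, coda /∅/ ok → phonotactically legal
[wim.guf] — σ1 onset /w/, coda /m/ ok; σ2 onset /g/, coda /f/ ok → phonotactically legal
[wu.faz] — σ1 onset /w/, coda /∅/ ok; σ2 onset /f/, coda /z/ ok → phonotactically legal
[wotg.tiww] — σ1 onset /w/, coda /tg/ (2C) ok; σ2 onset /t/, coda /ww/ (2C) ok → phonotactically legal
Phonotactically legal: [bug], [mu], [wim.guf], [wu.faz], [wotg.tiww] → 5.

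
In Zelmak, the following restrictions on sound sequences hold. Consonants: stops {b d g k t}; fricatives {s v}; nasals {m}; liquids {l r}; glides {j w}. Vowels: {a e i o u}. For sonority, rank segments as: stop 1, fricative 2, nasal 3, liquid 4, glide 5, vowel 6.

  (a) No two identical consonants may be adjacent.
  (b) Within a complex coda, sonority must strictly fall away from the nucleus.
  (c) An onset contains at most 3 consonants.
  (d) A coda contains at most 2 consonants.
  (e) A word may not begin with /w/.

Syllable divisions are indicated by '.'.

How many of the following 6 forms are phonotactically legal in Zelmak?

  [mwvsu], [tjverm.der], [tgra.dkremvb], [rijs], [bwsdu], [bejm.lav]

[mwvsu] — violates constraint (c): syllable 1 onset /mwvs/ has 4 consonants (> 3) → phonotactically illegal
[tjverm.der] — σ1 onset /tjv/ (3C), coda /rm/ (4→3 falls) ok; σ2 onset /d/, coda /r/ ok → phonotactically legal
[tgra.dkremvb] — violates constraint (d): syllable 2 coda /mvb/ has 3 consonants (> 2) → phonotactically illegal
[rijs] — σ1 onset /r/, coda /js/ (5→2 falls) ok → phonotactically legal
[bwsdu] — violates constraint (c): syllable 1 onset /bwsd/ has 4 consonants (> 3) → phonotactically illegal
[bejm.lav] — σ1 onset /b/, coda /jm/ (5→3 falls) ok; σ2 onset /l/, coda /v/ ok → phonotactically legal
Phonotactically legal: [tjverm.der], [rijs], [bejm.lav] → 3.

3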